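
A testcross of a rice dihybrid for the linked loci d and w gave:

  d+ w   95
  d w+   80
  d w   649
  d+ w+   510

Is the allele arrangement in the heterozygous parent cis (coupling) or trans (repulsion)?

The two most frequent classes are d+ w+ (510) and d w (649); these are the parental (non-recombinant) types.
So the F1 carried d+ w+ on one chromosome and d w on the other — the recessive alleles are on the same chromosome (cis / coupling).

cis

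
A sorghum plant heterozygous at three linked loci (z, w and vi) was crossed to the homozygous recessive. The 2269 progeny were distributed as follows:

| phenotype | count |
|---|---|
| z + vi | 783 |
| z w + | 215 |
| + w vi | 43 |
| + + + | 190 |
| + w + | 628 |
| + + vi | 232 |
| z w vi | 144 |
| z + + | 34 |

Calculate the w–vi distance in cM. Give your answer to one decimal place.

The two most frequent reciprocal classes, + w + and z + vi, are the parental types, so the F1 was + w + / z + vi.
The two rarest classes, + w vi and z + +, are the double crossovers. Comparing them with the parentals, only the vi allele has switched, so vi is the middle locus and the order is z – vi – w.
Crossovers in the vi–w interval produce the single-crossover classes + + + and z w vi (190 + 144 = 334) plus the double crossovers (77).
RF(vi–w) = (334 + 77) / 2269 = 411/2269 = 0.1811 → 18.1 cM.

18.1 cM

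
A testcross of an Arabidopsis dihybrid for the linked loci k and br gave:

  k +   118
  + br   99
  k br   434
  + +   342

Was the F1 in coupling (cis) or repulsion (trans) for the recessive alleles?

cis

The two most frequent classes are + + (342) and k br (434); these are the parental (non-recombinant) types.
So the F1 carried + + on one chromosome and k br on the other — the recessive alleles are on the same chromosome (cis / coupling).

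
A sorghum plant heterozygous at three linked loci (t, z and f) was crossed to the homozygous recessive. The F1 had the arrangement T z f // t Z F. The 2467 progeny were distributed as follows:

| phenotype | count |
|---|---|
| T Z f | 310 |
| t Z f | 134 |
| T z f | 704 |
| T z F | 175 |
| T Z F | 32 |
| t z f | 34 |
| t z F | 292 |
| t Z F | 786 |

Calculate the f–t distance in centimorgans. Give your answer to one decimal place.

The two rarest classes, t z f and T Z F, are the double crossovers. Comparing them with the parentals, only the t allele has switched, so t is the middle locus and the order is z – t – f.
Crossovers in the t–f interval produce the single-crossover classes T z F and t Z f (175 + 134 = 309) plus the double crossovers (66).
RF(t–f) = (309 + 66) / 2467 = 375/2467 = 0.1520 → 15.2 centimorgans.

15.2 centimorgans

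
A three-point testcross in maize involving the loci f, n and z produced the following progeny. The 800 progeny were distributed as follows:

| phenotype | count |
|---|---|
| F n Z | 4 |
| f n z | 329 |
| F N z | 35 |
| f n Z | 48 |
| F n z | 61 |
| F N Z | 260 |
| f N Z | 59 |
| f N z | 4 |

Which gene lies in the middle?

n

The two most frequent reciprocal classes, F N Z and f n z, are the parental types, so the F1 was F N Z / f n z.
The two rarest classes, F n Z and f N z, are the double crossovers. Comparing them with the parentals, only the n allele has switched, so n is the middle locus and the order is z – n – f.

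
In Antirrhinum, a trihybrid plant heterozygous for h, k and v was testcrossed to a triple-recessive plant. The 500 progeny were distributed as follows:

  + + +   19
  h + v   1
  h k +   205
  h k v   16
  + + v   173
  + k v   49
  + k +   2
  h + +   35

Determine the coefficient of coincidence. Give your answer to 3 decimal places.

0.454

The two most frequent reciprocal classes, + + v and h k +, are the parental types, so the F1 was + + v / h k +.
The two rarest classes, h + v and + k +, are the double crossovers. Comparing them with the parentals, only the h allele has switched, so h is the middle locus and the order is k – h – v.
k–h: (84 + 3)/500 = 0.1740; h–v: (35 + 3)/500 = 0.0760.
Expected DCO frequency = 0.1740 × 0.0760 ≈ 0.01322; observed = 3/500 ≈ 0.00600.
Coefficient of coincidence = 0.00600/0.01322 ≈ 0.454.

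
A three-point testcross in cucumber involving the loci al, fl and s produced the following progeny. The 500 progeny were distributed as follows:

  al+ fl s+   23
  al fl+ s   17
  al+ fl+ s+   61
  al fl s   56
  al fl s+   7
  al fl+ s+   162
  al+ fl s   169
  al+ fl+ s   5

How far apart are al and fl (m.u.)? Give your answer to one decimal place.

The two most frequent reciprocal classes, al fl+ s+ and al+ fl s, are the parental types, so the F1 was al fl+ s+ / al+ fl s.
The two rarest classes, al fl s+ and al+ fl+ s, are the double crossovers. Comparing them with the parentals, only the fl allele has switched, so fl is the middle locus and the order is al – fl – s.
Crossovers in the al–fl interval produce the single-crossover classes al+ fl+ s+ and al fl s (61 + 56 = 117) plus the double crossovers (12).
RF(al–fl) = (117 + 12) / 500 = 129/500 = 0.2580 → 25.8 m.u.

25.8 m.u.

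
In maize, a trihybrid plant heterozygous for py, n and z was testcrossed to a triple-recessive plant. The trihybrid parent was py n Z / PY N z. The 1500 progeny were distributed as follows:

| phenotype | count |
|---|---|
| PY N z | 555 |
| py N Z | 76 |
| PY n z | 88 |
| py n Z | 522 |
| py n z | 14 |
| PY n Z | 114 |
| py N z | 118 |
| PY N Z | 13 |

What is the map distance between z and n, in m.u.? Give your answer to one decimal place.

12.7 m.u.

The two rarest classes, py n z and PY N Z, are the double crossovers. Comparing them with the parentals, only the z allele has switched, so z is the middle locus and the order is py – z – n.
Crossovers in the z–n interval produce the single-crossover classes py N Z and PY n z (76 + 88 = 164) plus the double crossovers (27).
RF(z–n) = (164 + 27) / 1500 = 191/1500 = 0.1273 → 12.7 m.u.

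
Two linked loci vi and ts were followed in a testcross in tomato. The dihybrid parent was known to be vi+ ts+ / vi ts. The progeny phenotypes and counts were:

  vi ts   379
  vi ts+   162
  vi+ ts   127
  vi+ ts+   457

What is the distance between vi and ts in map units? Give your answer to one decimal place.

The recombinant classes are vi+ ts and vi ts+: 127 + 162 = 289.
Recombination frequency = 289/1125 = 0.2569 ≈ 25.7%, i.e. 25.7 map units.

25.7 map units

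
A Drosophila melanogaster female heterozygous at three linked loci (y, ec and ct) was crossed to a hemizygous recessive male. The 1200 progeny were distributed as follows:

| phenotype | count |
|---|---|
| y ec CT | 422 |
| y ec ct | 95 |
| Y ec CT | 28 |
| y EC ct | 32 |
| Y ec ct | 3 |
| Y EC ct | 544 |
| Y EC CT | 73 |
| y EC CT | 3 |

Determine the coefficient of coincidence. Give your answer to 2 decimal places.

0.63

The two most frequent reciprocal classes, y ec CT and Y EC ct, are the parental types, so the F1 was y ec CT / Y EC ct.
The two rarest classes, y EC CT and Y ec ct, are the double crossovers. Comparing them with the parentals, only the ec allele has switched, so ec is the middle locus and the order is y – ec – ct.
y–ec: (60 + 6)/1200 = 0.0550; ec–ct: (168 + 6)/1200 = 0.1450.
Expected DCO frequency = 0.0550 × 0.1450 ≈ 0.00797; observed = 6/1200 ≈ 0.00500.
Coefficient of coincidence = 0.00500/0.00797 ≈ 0.63.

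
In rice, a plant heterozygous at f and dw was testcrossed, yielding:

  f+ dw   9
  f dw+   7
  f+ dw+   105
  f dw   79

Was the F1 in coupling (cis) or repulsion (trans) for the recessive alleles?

The two most frequent classes are f+ dw+ (105) and f dw (79); these are the parental (non-recombinant) types.
So the F1 carried f+ dw+ on one chromosome and f dw on the other — the recessive alleles are on the same chromosome (cis / coupling).

cis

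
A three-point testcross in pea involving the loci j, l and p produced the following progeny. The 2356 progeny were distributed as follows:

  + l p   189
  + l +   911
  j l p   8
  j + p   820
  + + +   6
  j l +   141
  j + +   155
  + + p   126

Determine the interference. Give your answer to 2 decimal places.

0.67

The two most frequent reciprocal classes, j + p and + l +, are the parental types, so the F1 was j + p / + l +.
The two rarest classes, j l p and + + +, are the double crossovers. Comparing them with the parentals, only the l allele has switched, so l is the middle locus and the order is j – l – p.
j–l: (267 + 14)/2356 = 0.1193; l–p: (344 + 14)/2356 = 0.1520.
Expected DCO frequency = 0.1193 × 0.1520 ≈ 0.01813; observed = 14/2356 ≈ 0.00594.
Coefficient of coincidence = 0.00594/0.01813 ≈ 0.33; interference = 1 − 0.33 = 0.67.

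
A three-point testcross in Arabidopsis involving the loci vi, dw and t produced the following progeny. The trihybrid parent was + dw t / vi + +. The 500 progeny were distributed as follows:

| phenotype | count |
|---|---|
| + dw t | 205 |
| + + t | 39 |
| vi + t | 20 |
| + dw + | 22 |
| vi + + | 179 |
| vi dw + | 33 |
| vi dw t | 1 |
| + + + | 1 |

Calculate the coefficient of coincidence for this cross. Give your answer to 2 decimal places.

0.31

The two rarest classes, vi dw t and + + +, are the double crossovers. Comparing them with the parentals, only the vi allele has switched, so vi is the middle locus and the order is dw – vi – t.
dw–vi: (72 + 2)/500 = 0.1480; vi–t: (42 + 2)/500 = 0.0880.
Expected DCO frequency = 0.1480 × 0.0880 ≈ 0.01302; observed = 2/500 ≈ 0.00400.
Coefficient of coincidence = 0.00400/0.01302 ≈ 0.31.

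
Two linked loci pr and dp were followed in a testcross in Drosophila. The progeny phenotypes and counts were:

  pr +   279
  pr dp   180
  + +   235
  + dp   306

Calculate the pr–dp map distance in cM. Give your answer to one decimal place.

The two most frequent classes, + dp (306) and pr + (279), are the parental types, so the F1 was + dp / pr +.
The recombinant classes are + + and pr dp: 235 + 180 = 415.
Recombination frequency = 415/1000 = 0.4150 ≈ 41.5%, i.e. 41.5 cM.

41.5 cM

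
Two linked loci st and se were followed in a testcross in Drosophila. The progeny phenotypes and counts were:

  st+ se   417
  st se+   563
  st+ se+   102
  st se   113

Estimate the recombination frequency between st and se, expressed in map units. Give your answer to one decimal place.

The two most frequent classes, st+ se (417) and st se+ (563), are the parental types, so the F1 was st+ se / st se+.
The recombinant classes are st+ se+ and st se: 102 + 113 = 215.
Recombination frequency = 215/1195 = 0.1799 ≈ 18.0%, i.e. 18.0 map units.

18.0 map units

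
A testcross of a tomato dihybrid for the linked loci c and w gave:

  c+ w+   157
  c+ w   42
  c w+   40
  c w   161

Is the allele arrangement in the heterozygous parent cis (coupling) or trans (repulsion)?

cis

The two most frequent classes are c+ w+ (157) and c w (161); these are the parental (non-recombinant) types.
So the F1 carried c+ w+ on one chromosome and c w on the other — the recessive alleles are on the same chromosome (cis / coupling).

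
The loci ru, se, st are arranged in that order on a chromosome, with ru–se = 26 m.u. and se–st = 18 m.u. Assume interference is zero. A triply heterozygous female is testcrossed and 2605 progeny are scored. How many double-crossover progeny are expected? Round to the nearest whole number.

Map distances give recombination frequencies of 0.260 and 0.180 for the two intervals.
With no interference, expected double-crossover frequency = 0.260 × 0.180 = 0.04680.
Expected number = 0.04680 × 2605 = 121.91 ≈ 122.

122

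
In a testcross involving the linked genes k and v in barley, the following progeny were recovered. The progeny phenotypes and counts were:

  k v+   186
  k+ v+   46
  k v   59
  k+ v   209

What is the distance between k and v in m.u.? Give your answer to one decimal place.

The two most frequent classes, k+ v (209) and k v+ (186), are the parental types, so the F1 was k+ v / k v+.
The recombinant classes are k+ v+ and k v: 46 + 59 = 105.
Recombination frequency = 105/500 = 0.2100 ≈ 21.0%, i.e. 21.0 m.u.

21.0 m.u.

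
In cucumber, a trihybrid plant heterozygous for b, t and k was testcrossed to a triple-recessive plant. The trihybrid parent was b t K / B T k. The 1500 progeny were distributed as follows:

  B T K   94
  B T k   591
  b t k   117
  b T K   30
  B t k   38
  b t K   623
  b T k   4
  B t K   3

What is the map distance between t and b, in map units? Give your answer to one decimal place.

The two rarest classes, B t K and b T k, are the double crossovers. Comparing them with the parentals, only the b allele has switched, so b is the middle locus and the order is k – b – t.
Crossovers in the b–t interval produce the single-crossover classes b T K and B t k (30 + 38 = 68) plus the double crossovers (7).
RF(b–t) = (68 + 7) / 1500 = 75/1500 = 0.0500 → 5.0 map units.

5.0 map units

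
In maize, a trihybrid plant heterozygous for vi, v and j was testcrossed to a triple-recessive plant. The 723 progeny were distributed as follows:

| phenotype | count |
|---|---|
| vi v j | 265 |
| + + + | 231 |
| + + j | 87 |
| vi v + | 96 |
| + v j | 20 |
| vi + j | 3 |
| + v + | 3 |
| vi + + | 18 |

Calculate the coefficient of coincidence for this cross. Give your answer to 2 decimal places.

The two most frequent reciprocal classes, vi v j and + + +, are the parental types, so the F1 was vi v j / + + +.
The two rarest classes, vi + j and + v +, are the double crossovers. Comparing them with the parentals, only the v allele has switched, so v is the middle locus and the order is vi – v – j.
vi–v: (38 + 6)/723 = 0.0609; v–j: (183 + 6)/723 = 0.2614.
Expected DCO frequency = 0.0609 × 0.2614 ≈ 0.01592; observed = 6/723 ≈ 0.00830.
Coefficient of coincidence = 0.00830/0.01592 ≈ 0.52.

0.52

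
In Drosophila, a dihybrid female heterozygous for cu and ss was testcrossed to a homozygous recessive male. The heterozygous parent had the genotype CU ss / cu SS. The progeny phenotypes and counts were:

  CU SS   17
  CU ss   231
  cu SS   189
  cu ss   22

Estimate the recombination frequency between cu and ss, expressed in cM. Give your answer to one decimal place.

The recombinant classes are CU SS and cu ss: 17 + 22 = 39.
Recombination frequency = 39/459 = 0.0850 ≈ 8.5%, i.e. 8.5 cM.

8.5 cM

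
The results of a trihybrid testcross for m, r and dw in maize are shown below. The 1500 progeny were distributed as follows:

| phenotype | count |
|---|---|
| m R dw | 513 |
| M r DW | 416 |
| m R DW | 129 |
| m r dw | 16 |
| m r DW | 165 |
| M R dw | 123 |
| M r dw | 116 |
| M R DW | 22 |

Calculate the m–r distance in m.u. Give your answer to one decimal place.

21.7 m.u.

The two most frequent reciprocal classes, m R dw and M r DW, are the parental types, so the F1 was m R dw / M r DW.
The two rarest classes, m r dw and M R DW, are the double crossovers. Comparing them with the parentals, only the r allele has switched, so r is the middle locus and the order is m – r – dw.
Crossovers in the m–r interval produce the single-crossover classes M R dw and m r DW (123 + 165 = 288) plus the double crossovers (38).
RF(m–r) = (288 + 38) / 1500 = 326/1500 = 0.2173 → 21.7 m.u.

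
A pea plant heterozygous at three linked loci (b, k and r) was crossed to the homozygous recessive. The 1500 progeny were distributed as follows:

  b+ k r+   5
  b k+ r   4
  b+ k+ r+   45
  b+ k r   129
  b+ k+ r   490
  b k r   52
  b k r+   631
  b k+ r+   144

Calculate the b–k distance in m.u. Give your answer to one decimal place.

18.8 m.u.

The two most frequent reciprocal classes, b k r+ and b+ k+ r, are the parental types, so the F1 was b k r+ / b+ k+ r.
The two rarest classes, b+ k r+ and b k+ r, are the double crossovers. Comparing them with the parentals, only the b allele has switched, so b is the middle locus and the order is k – b – r.
Crossovers in the k–b interval produce the single-crossover classes b k+ r+ and b+ k r (144 + 129 = 273) plus the double crossovers (9).
RF(k–b) = (273 + 9) / 1500 = 282/1500 = 0.1880 → 18.8 m.u.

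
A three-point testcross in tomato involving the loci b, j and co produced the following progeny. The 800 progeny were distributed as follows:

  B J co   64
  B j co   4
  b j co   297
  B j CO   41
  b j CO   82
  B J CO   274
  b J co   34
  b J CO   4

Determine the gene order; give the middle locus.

The two most frequent reciprocal classes, b j co and B J CO, are the parental types, so the F1 was b j co / B J CO.
The two rarest classes, B j co and b J CO, are the double crossovers. Comparing them with the parentals, only the b allele has switched, so b is the middle locus and the order is j – b – co.

b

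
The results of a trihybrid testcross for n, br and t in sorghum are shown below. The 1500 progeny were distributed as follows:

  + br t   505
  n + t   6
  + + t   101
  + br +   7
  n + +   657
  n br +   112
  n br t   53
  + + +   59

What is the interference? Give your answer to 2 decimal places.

The two most frequent reciprocal classes, n + + and + br t, are the parental types, so the F1 was n + + / + br t.
The two rarest classes, n + t and + br +, are the double crossovers. Comparing them with the parentals, only the t allele has switched, so t is the middle locus and the order is br – t – n.
br–t: (213 + 13)/1500 = 0.1507; t–n: (112 + 13)/1500 = 0.0833.
Expected DCO frequency = 0.1507 × 0.0833 ≈ 0.01255; observed = 13/1500 ≈ 0.00867.
Coefficient of coincidence = 0.00867/0.01255 ≈ 0.69; interference = 1 − 0.69 = 0.31.

0.31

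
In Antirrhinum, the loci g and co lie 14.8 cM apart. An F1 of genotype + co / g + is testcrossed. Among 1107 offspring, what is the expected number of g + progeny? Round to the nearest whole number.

472

A map distance of 14.8 cM corresponds to a recombination frequency of 0.148.
The F1 is + co / g +, so g + is a parental gamete class with expected frequency (1 − r)/2 = 0.852/2 = 0.4260.
Expected number = 0.4260 × 1107 = 471.58 ≈ 472.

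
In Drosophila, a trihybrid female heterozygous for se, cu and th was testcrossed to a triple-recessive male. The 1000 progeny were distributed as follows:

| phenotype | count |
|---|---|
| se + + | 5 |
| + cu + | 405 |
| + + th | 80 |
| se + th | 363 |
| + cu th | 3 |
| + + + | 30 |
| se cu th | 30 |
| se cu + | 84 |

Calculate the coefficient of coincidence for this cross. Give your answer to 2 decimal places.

The two most frequent reciprocal classes, + cu + and se + th, are the parental types, so the F1 was + cu + / se + th.
The two rarest classes, + cu th and se + +, are the double crossovers. Comparing them with the parentals, only the th allele has switched, so th is the middle locus and the order is se – th – cu.
se–th: (164 + 8)/1000 = 0.1720; th–cu: (60 + 8)/1000 = 0.0680.
Expected DCO frequency = 0.1720 × 0.0680 ≈ 0.01170; observed = 8/1000 ≈ 0.00800.
Coefficient of coincidence = 0.00800/0.01170 ≈ 0.68.

0.68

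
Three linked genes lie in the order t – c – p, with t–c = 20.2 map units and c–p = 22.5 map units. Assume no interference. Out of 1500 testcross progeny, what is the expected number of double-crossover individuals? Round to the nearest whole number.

Map distances give recombination frequencies of 0.202 and 0.225 for the two intervals.
With no interference, expected double-crossover frequency = 0.202 × 0.225 = 0.04545.
Expected number = 0.04545 × 1500 = 68.17 ≈ 68.

68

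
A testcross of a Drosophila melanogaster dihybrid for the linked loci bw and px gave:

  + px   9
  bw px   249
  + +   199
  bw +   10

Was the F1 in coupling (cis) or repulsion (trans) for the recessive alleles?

The two most frequent classes are + + (199) and bw px (249); these are the parental (non-recombinant) types.
So the F1 carried + + on one chromosome and bw px on the other — the recessive alleles are on the same chromosome (cis / coupling).

cis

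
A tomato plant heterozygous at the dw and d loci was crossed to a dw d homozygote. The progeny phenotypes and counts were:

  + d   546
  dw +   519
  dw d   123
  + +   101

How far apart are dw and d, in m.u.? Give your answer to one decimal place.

The two most frequent classes, + d (546) and dw + (519), are the parental types, so the F1 was + d / dw +.
The recombinant classes are + + and dw d: 101 + 123 = 224.
Recombination frequency = 224/1289 = 0.1738 ≈ 17.4%, i.e. 17.4 m.u.

17.4 m.u.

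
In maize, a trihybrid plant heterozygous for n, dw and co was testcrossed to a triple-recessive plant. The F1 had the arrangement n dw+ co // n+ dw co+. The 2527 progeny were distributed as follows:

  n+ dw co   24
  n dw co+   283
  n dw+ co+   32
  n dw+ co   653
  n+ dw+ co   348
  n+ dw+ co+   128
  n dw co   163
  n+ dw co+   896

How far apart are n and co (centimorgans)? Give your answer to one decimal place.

27.2 centimorgans

The two rarest classes, n dw+ co+ and n+ dw co, are the double crossovers. Comparing them with the parentals, only the co allele has switched, so co is the middle locus and the order is n – co – dw.
Crossovers in the n–co interval produce the single-crossover classes n+ dw+ co and n dw co+ (348 + 283 = 631) plus the double crossovers (56).
RF(n–co) = (631 + 56) / 2527 = 687/2527 = 0.2719 → 27.2 centimorgans.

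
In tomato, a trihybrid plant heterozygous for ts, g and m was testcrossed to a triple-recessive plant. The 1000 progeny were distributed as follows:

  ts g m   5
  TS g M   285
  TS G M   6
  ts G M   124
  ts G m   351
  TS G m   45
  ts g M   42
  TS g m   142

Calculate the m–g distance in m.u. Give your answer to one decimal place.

27.7 m.u.

The two most frequent reciprocal classes, TS g M and ts G m, are the parental types, so the F1 was TS g M / ts G m.
The two rarest classes, TS G M and ts g m, are the double crossovers. Comparing them with the parentals, only the g allele has switched, so g is the middle locus and the order is ts – g – m.
Crossovers in the g–m interval produce the single-crossover classes TS g m and ts G M (142 + 124 = 266) plus the double crossovers (11).
RF(g–m) = (266 + 11) / 1000 = 277/1000 = 0.2770 → 27.7 m.u.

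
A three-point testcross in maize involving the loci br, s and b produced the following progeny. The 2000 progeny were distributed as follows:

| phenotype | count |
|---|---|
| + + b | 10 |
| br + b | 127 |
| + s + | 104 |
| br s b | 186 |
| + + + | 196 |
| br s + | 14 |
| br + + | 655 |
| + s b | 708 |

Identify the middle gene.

The two most frequent reciprocal classes, + s b and br + +, are the parental types, so the F1 was + s b / br + +.
The two rarest classes, + + b and br s +, are the double crossovers. Comparing them with the parentals, only the s allele has switched, so s is the middle locus and the order is b – s – br.

s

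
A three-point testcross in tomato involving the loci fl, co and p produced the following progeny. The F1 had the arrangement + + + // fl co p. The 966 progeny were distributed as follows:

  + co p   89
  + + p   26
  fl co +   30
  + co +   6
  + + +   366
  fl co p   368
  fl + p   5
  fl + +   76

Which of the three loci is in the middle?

co

The two rarest classes, + co + and fl + p, are the double crossovers. Comparing them with the parentals, only the co allele has switched, so co is the middle locus and the order is fl – co – p.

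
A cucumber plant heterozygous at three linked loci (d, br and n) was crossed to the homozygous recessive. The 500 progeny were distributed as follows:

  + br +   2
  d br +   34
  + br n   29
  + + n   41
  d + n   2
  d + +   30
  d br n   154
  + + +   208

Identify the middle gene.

br

The two most frequent reciprocal classes, d br n and + + +, are the parental types, so the F1 was d br n / + + +.
The two rarest classes, d + n and + br +, are the double crossovers. Comparing them with the parentals, only the br allele has switched, so br is the middle locus and the order is d – br – n.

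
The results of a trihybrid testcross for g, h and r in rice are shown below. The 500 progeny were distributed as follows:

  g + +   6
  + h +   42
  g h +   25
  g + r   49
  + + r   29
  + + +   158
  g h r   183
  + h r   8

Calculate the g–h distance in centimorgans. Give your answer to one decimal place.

21.0 centimorgans

The two most frequent reciprocal classes, + + + and g h r, are the parental types, so the F1 was + + + / g h r.
The two rarest classes, g + + and + h r, are the double crossovers. Comparing them with the parentals, only the g allele has switched, so g is the middle locus and the order is r – g – h.
Crossovers in the g–h interval produce the single-crossover classes + h + and g + r (42 + 49 = 91) plus the double crossovers (14).
RF(g–h) = (91 + 14) / 500 = 105/500 = 0.2100 → 21.0 centimorgans.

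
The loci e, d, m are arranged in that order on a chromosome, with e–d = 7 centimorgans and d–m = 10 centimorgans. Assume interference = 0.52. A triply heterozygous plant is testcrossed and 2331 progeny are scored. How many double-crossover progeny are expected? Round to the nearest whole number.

8

Map distances give recombination frequencies of 0.070 and 0.100 for the two intervals.
With interference 0.52 (so coincidence = 0.48), expected double-crossover frequency = 0.070 × 0.100 × 0.48 = 0.00336.
Expected number = 0.00336 × 2331 = 7.83 ≈ 8.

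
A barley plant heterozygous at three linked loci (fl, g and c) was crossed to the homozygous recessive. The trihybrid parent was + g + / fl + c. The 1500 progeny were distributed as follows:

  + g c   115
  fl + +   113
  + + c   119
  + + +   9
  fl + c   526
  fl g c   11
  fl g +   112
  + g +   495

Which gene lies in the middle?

The two rarest classes, + + + and fl g c, are the double crossovers. Comparing them with the parentals, only the g allele has switched, so g is the middle locus and the order is fl – g – c.

g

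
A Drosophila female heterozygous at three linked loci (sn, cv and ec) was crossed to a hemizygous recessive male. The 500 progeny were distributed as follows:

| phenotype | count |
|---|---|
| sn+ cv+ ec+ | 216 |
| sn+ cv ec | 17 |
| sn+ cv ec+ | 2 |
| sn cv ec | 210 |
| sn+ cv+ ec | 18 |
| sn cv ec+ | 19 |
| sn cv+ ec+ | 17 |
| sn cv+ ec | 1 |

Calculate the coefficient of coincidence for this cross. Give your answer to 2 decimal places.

The two most frequent reciprocal classes, sn+ cv+ ec+ and sn cv ec, are the parental types, so the F1 was sn+ cv+ ec+ / sn cv ec.
The two rarest classes, sn+ cv ec+ and sn cv+ ec, are the double crossovers. Comparing them with the parentals, only the cv allele has switched, so cv is the middle locus and the order is ec – cv – sn.
ec–cv: (37 + 3)/500 = 0.0800; cv–sn: (34 + 3)/500 = 0.0740.
Expected DCO frequency = 0.0800 × 0.0740 ≈ 0.00592; observed = 3/500 ≈ 0.00600.
Coefficient of coincidence = 0.00600/0.00592 ≈ 1.01.

1.01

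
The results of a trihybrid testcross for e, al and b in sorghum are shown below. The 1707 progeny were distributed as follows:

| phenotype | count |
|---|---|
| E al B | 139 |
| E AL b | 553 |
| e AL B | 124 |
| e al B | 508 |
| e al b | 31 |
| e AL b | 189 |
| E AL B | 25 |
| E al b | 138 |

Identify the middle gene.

The two most frequent reciprocal classes, E AL b and e al B, are the parental types, so the F1 was E AL b / e al B.
The two rarest classes, E AL B and e al b, are the double crossovers. Comparing them with the parentals, only the b allele has switched, so b is the middle locus and the order is e – b – al.

b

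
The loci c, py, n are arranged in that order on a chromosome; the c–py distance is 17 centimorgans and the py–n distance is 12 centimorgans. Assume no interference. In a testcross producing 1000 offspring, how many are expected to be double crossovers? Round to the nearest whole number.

Map distances give recombination frequencies of 0.170 and 0.120 for the two intervals.
With no interference, expected double-crossover frequency = 0.170 × 0.120 = 0.02040.
Expected number = 0.02040 × 1000 = 20.40 ≈ 20.

20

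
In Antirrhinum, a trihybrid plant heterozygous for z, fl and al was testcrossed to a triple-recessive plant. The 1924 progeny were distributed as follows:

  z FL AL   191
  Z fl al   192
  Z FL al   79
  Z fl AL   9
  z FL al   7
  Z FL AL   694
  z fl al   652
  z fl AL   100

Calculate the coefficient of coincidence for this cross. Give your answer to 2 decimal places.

0.40

The two most frequent reciprocal classes, Z FL AL and z fl al, are the parental types, so the F1 was Z FL AL / z fl al.
The two rarest classes, Z fl AL and z FL al, are the double crossovers. Comparing them with the parentals, only the fl allele has switched, so fl is the middle locus and the order is z – fl – al.
z–fl: (383 + 16)/1924 = 0.2074; fl–al: (179 + 16)/1924 = 0.1014.
Expected DCO frequency = 0.2074 × 0.1014 ≈ 0.02103; observed = 16/1924 ≈ 0.00832.
Coefficient of coincidence = 0.00832/0.02103 ≈ 0.40.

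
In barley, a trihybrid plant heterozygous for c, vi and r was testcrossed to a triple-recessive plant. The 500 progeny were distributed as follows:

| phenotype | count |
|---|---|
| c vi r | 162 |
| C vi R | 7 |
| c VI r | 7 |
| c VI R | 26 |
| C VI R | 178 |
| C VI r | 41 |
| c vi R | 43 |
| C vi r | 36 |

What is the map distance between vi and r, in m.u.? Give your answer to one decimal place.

19.6 m.u.

The two most frequent reciprocal classes, C VI R and c vi r, are the parental types, so the F1 was C VI R / c vi r.
The two rarest classes, C vi R and c VI r, are the double crossovers. Comparing them with the parentals, only the vi allele has switched, so vi is the middle locus and the order is r – vi – c.
Crossovers in the r–vi interval produce the single-crossover classes C VI r and c vi R (41 + 43 = 84) plus the double crossovers (14).
RF(r–vi) = (84 + 14) / 500 = 98/500 = 0.1960 → 19.6 m.u.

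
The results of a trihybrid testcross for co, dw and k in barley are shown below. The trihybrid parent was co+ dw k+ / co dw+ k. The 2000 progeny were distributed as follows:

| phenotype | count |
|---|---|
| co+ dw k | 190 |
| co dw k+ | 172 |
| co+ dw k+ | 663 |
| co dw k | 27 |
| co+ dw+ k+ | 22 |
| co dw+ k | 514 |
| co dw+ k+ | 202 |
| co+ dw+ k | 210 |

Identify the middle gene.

dw

The two rarest classes, co+ dw+ k+ and co dw k, are the double crossovers. Comparing them with the parentals, only the dw allele has switched, so dw is the middle locus and the order is co – dw – k.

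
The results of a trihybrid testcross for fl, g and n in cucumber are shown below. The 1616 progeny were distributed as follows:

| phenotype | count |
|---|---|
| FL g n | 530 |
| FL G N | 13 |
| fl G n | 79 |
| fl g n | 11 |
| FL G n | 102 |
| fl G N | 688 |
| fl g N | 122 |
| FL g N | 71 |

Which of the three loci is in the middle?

The two most frequent reciprocal classes, fl G N and FL g n, are the parental types, so the F1 was fl G N / FL g n.
The two rarest classes, FL G N and fl g n, are the double crossovers. Comparing them with the parentals, only the fl allele has switched, so fl is the middle locus and the order is g – fl – n.

fl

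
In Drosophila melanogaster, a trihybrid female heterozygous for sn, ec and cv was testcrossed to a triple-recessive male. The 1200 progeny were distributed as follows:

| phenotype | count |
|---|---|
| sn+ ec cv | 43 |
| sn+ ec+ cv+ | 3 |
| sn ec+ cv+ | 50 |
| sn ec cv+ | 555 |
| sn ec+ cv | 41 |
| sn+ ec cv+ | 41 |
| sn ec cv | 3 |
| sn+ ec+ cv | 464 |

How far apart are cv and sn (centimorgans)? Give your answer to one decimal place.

7.3 centimorgans

The two most frequent reciprocal classes, sn ec cv+ and sn+ ec+ cv, are the parental types, so the F1 was sn ec cv+ / sn+ ec+ cv.
The two rarest classes, sn ec cv and sn+ ec+ cv+, are the double crossovers. Comparing them with the parentals, only the cv allele has switched, so cv is the middle locus and the order is ec – cv – sn.
Crossovers in the cv–sn interval produce the single-crossover classes sn+ ec cv+ and sn ec+ cv (41 + 41 = 82) plus the double crossovers (6).
RF(cv–sn) = (82 + 6) / 1200 = 88/1200 = 0.0733 → 7.3 centimorgans.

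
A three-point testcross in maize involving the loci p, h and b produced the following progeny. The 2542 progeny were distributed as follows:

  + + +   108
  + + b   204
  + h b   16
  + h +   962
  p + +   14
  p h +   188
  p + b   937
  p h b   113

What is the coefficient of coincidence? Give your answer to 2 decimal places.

The two most frequent reciprocal classes, p + b and + h +, are the parental types, so the F1 was p + b / + h +.
The two rarest classes, p + + and + h b, are the double crossovers. Comparing them with the parentals, only the b allele has switched, so b is the middle locus and the order is p – b – h.
p–b: (392 + 30)/2542 = 0.1660; b–h: (221 + 30)/2542 = 0.0987.
Expected DCO frequency = 0.1660 × 0.0987 ≈ 0.01638; observed = 30/2542 ≈ 0.01180.
Coefficient of coincidence = 0.01180/0.01638 ≈ 0.72.

0.72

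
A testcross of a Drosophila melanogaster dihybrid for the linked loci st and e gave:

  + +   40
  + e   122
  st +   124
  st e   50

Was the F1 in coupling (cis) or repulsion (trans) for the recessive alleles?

trans

The two most frequent classes are + e (122) and st + (124); these are the parental (non-recombinant) types.
So the F1 carried + e on one chromosome and st + on the other — the recessive alleles are on opposite chromosomes (trans / repulsion).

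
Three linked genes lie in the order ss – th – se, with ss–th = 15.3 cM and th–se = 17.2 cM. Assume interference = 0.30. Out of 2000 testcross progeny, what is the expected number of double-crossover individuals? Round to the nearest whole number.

37

Map distances give recombination frequencies of 0.153 and 0.172 for the two intervals.
With interference 0.30 (so coincidence = 0.70), expected double-crossover frequency = 0.153 × 0.172 × 0.70 = 0.01842.
Expected number = 0.01842 × 2000 = 36.84 ≈ 37.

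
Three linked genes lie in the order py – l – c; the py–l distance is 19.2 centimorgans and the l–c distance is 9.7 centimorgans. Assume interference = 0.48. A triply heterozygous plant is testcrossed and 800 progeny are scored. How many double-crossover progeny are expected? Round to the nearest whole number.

8

Map distances give recombination frequencies of 0.192 and 0.097 for the two intervals.
With interference 0.48 (so coincidence = 0.52), expected double-crossover frequency = 0.192 × 0.097 × 0.52 = 0.00968.
Expected number = 0.00968 × 800 = 7.75 ≈ 8.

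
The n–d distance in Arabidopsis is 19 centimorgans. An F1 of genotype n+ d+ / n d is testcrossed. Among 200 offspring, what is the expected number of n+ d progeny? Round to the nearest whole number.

19

A map distance of 19 centimorgans corresponds to a recombination frequency of 0.190.
The F1 is n+ d+ / n d, so n+ d is a recombinant gamete class with expected frequency r/2 = 0.190/2 = 0.0950.
Expected number = 0.0950 × 200 = 19.00 ≈ 19.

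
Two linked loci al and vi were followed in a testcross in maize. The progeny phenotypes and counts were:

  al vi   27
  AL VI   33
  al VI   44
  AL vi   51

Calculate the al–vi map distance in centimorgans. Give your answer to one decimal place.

38.7 centimorgans

The two most frequent classes, AL vi (51) and al VI (44), are the parental types, so the F1 was AL vi / al VI.
The recombinant classes are AL VI and al vi: 33 + 27 = 60.
Recombination frequency = 60/155 = 0.3871 ≈ 38.7%, i.e. 38.7 centimorgans.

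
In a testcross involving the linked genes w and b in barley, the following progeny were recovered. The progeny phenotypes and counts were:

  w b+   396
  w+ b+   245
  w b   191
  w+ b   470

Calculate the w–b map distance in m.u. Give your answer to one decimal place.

The two most frequent classes, w+ b (470) and w b+ (396), are the parental types, so the F1 was w+ b / w b+.
The recombinant classes are w+ b+ and w b: 245 + 191 = 436.
Recombination frequency = 436/1302 = 0.3349 ≈ 33.5%, i.e. 33.5 m.u.

33.5 m.u.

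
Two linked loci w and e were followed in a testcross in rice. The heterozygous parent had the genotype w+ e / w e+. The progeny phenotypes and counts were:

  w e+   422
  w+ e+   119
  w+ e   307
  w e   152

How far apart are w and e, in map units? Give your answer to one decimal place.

The recombinant classes are w+ e+ and w e: 119 + 152 = 271.
Recombination frequency = 271/1000 = 0.2710 ≈ 27.1%, i.e. 27.1 map units.

27.1 map units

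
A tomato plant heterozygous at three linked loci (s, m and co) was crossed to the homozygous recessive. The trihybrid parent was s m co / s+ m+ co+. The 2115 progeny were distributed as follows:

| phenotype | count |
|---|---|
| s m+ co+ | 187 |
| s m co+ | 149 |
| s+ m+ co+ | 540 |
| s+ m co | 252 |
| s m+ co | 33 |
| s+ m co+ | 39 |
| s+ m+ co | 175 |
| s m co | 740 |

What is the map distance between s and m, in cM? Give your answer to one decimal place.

24.2 cM

The two rarest classes, s m+ co and s+ m co+, are the double crossovers. Comparing them with the parentals, only the m allele has switched, so m is the middle locus and the order is s – m – co.
Crossovers in the s–m interval produce the single-crossover classes s+ m co and s m+ co+ (252 + 187 = 439) plus the double crossovers (72).
RF(s–m) = (439 + 72) / 2115 = 511/2115 = 0.2416 → 24.2 cM.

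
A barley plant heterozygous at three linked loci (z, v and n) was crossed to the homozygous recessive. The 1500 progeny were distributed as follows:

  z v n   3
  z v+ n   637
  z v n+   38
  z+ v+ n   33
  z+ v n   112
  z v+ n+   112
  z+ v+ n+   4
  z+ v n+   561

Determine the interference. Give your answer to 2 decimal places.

The two most frequent reciprocal classes, z+ v n+ and z v+ n, are the parental types, so the F1 was z+ v n+ / z v+ n.
The two rarest classes, z+ v+ n+ and z v n, are the double crossovers. Comparing them with the parentals, only the v allele has switched, so v is the middle locus and the order is n – v – z.
n–v: (224 + 7)/1500 = 0.1540; v–z: (71 + 7)/1500 = 0.0520.
Expected DCO frequency = 0.1540 × 0.0520 ≈ 0.00801; observed = 7/1500 ≈ 0.00467.
Coefficient of coincidence = 0.00467/0.00801 ≈ 0.58; interference = 1 − 0.58 = 0.42.

0.42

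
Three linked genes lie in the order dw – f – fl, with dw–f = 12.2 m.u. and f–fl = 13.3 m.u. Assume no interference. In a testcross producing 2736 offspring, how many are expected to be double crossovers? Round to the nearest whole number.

44

Map distances give recombination frequencies of 0.122 and 0.133 for the two intervals.
With no interference, expected double-crossover frequency = 0.122 × 0.133 = 0.01623.
Expected number = 0.01623 × 2736 = 44.39 ≈ 44.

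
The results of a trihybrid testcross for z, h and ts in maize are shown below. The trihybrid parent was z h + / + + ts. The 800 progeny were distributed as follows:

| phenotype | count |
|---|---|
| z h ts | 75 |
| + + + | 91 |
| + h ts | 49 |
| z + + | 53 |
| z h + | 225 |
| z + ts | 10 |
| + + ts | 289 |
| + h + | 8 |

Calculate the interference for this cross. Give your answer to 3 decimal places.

0.348

The two rarest classes, + h + and z + ts, are the double crossovers. Comparing them with the parentals, only the z allele has switched, so z is the middle locus and the order is ts – z – h.
ts–z: (166 + 18)/800 = 0.2300; z–h: (102 + 18)/800 = 0.1500.
Expected DCO frequency = 0.2300 × 0.1500 ≈ 0.03450; observed = 18/800 ≈ 0.02250.
Coefficient of coincidence = 0.02250/0.03450 ≈ 0.652; interference = 1 − 0.652 = 0.348.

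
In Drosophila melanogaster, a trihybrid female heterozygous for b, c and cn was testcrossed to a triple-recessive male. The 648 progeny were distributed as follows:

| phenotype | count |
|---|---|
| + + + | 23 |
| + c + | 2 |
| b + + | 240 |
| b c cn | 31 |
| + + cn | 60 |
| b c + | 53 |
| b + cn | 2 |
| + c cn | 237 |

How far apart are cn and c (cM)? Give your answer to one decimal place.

The two most frequent reciprocal classes, + c cn and b + +, are the parental types, so the F1 was + c cn / b + +.
The two rarest classes, + c + and b + cn, are the double crossovers. Comparing them with the parentals, only the cn allele has switched, so cn is the middle locus and the order is c – cn – b.
Crossovers in the c–cn interval produce the single-crossover classes + + cn and b c + (60 + 53 = 113) plus the double crossovers (4).
RF(c–cn) = (113 + 4) / 648 = 117/648 = 0.1806 → 18.1 cM.

18.1 cM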